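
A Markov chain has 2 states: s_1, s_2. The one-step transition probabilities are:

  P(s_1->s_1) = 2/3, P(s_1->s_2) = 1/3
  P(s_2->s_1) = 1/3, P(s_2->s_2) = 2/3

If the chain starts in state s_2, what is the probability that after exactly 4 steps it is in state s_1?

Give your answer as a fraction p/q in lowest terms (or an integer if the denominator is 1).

Computing P^4 by repeated multiplication:
P^1 =
  s_1: [2/3, 1/3]
  s_2: [1/3, 2/3]
P^2 =
  s_1: [5/9, 4/9]
  s_2: [4/9, 5/9]
P^3 =
  s_1: [14/27, 13/27]
  s_2: [13/27, 14/27]
P^4 =
  s_1: [41/81, 40/81]
  s_2: [40/81, 41/81]

(P^4)[s_2 -> s_1] = 40/81

Answer: 40/81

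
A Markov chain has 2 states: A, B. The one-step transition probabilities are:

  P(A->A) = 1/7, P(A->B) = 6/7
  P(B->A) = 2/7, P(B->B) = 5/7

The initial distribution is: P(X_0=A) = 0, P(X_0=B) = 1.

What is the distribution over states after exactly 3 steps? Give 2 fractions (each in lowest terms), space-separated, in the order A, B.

Propagating the distribution step by step (d_{t+1} = d_t * P):
d_0 = (A=0, B=1)
  d_1[A] = 0*1/7 + 1*2/7 = 2/7
  d_1[B] = 0*6/7 + 1*5/7 = 5/7
d_1 = (A=2/7, B=5/7)
  d_2[A] = 2/7*1/7 + 5/7*2/7 = 12/49
  d_2[B] = 2/7*6/7 + 5/7*5/7 = 37/49
d_2 = (A=12/49, B=37/49)
  d_3[A] = 12/49*1/7 + 37/49*2/7 = 86/343
  d_3[B] = 12/49*6/7 + 37/49*5/7 = 257/343
d_3 = (A=86/343, B=257/343)

Answer: 86/343 257/343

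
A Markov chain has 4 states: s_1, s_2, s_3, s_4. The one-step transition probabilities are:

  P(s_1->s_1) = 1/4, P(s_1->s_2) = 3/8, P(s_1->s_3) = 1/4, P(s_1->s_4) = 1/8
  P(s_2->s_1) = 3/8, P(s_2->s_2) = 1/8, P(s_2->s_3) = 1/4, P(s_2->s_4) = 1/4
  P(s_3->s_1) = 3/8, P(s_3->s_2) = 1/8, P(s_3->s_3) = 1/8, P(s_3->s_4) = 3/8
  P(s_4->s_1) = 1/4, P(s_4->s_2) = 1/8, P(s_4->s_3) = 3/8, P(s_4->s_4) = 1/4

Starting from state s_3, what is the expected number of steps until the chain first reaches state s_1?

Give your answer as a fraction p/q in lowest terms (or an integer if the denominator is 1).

Answer: 576/193

Derivation:
Let h_i = expected steps to first reach s_1 from state i.
Boundary: h_s_1 = 0.
First-step equations for the other states:
  h_s_2 = 1 + 3/8*h_s_1 + 1/8*h_s_2 + 1/4*h_s_3 + 1/4*h_s_4
  h_s_3 = 1 + 3/8*h_s_1 + 1/8*h_s_2 + 1/8*h_s_3 + 3/8*h_s_4
  h_s_4 = 1 + 1/4*h_s_1 + 1/8*h_s_2 + 3/8*h_s_3 + 1/4*h_s_4

Substituting h_s_1 = 0 and rearranging gives the linear system (I - Q) h = 1:
  [7/8, -1/4, -1/4] . (h_s_2, h_s_3, h_s_4) = 1
  [-1/8, 7/8, -3/8] . (h_s_2, h_s_3, h_s_4) = 1
  [-1/8, -3/8, 3/4] . (h_s_2, h_s_3, h_s_4) = 1

Solving yields:
  h_s_2 = 568/193
  h_s_3 = 576/193
  h_s_4 = 640/193

Starting state is s_3, so the expected hitting time is h_s_3 = 576/193.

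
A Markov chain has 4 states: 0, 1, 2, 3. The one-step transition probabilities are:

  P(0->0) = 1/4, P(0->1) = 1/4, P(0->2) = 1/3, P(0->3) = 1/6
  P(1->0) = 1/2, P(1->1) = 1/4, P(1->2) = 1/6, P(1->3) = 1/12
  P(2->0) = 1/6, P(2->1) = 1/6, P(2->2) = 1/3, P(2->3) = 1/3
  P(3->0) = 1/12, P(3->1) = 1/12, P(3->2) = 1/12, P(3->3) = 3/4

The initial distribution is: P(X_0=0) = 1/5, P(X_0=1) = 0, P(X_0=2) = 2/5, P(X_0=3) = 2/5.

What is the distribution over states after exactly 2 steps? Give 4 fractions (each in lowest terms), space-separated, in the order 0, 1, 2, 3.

Propagating the distribution step by step (d_{t+1} = d_t * P):
d_0 = (0=1/5, 1=0, 2=2/5, 3=2/5)
  d_1[0] = 1/5*1/4 + 0*1/2 + 2/5*1/6 + 2/5*1/12 = 3/20
  d_1[1] = 1/5*1/4 + 0*1/4 + 2/5*1/6 + 2/5*1/12 = 3/20
  d_1[2] = 1/5*1/3 + 0*1/6 + 2/5*1/3 + 2/5*1/12 = 7/30
  d_1[3] = 1/5*1/6 + 0*1/12 + 2/5*1/3 + 2/5*3/4 = 7/15
d_1 = (0=3/20, 1=3/20, 2=7/30, 3=7/15)
  d_2[0] = 3/20*1/4 + 3/20*1/2 + 7/30*1/6 + 7/15*1/12 = 137/720
  d_2[1] = 3/20*1/4 + 3/20*1/4 + 7/30*1/6 + 7/15*1/12 = 11/72
  d_2[2] = 3/20*1/3 + 3/20*1/6 + 7/30*1/3 + 7/15*1/12 = 23/120
  d_2[3] = 3/20*1/6 + 3/20*1/12 + 7/30*1/3 + 7/15*3/4 = 67/144
d_2 = (0=137/720, 1=11/72, 2=23/120, 3=67/144)

Answer: 137/720 11/72 23/120 67/144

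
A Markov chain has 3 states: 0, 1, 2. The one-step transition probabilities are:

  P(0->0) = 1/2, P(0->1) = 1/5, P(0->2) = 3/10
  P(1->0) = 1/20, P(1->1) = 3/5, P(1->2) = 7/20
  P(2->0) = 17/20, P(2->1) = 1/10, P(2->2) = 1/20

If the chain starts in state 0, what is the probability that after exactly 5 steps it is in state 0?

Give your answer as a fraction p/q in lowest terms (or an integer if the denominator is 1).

Computing P^5 by repeated multiplication:
P^1 =
  0: [1/2, 1/5, 3/10]
  1: [1/20, 3/5, 7/20]
  2: [17/20, 1/10, 1/20]
P^2 =
  0: [103/200, 1/4, 47/200]
  1: [141/400, 81/200, 97/400]
  2: [189/400, 47/200, 117/400]
P^3 =
  0: [1879/4000, 553/2000, 203/800]
  1: [3221/8000, 1351/4000, 2077/8000]
  2: [3973/8000, 1059/4000, 1909/8000]
P^4 =
  0: [37151/80000, 11409/40000, 20031/80000]
  1: [70221/160000, 24731/80000, 40317/160000]
  2: [74301/160000, 22563/80000, 40573/160000]
P^5 =
  0: [146971/320000, 231241/800000, 402663/1600000]
  1: [1437061/3200000, 477531/1600000, 807877/3200000]
  2: [1477877/3200000, 459931/1600000, 802261/3200000]

(P^5)[0 -> 0] = 146971/320000

Answer: 146971/320000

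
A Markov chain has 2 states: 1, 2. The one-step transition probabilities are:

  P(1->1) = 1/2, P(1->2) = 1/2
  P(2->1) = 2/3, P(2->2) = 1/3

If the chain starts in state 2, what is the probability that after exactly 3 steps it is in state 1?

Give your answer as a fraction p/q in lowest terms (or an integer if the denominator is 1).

Answer: 31/54

Derivation:
Computing P^3 by repeated multiplication:
P^1 =
  1: [1/2, 1/2]
  2: [2/3, 1/3]
P^2 =
  1: [7/12, 5/12]
  2: [5/9, 4/9]
P^3 =
  1: [41/72, 31/72]
  2: [31/54, 23/54]

(P^3)[2 -> 1] = 31/54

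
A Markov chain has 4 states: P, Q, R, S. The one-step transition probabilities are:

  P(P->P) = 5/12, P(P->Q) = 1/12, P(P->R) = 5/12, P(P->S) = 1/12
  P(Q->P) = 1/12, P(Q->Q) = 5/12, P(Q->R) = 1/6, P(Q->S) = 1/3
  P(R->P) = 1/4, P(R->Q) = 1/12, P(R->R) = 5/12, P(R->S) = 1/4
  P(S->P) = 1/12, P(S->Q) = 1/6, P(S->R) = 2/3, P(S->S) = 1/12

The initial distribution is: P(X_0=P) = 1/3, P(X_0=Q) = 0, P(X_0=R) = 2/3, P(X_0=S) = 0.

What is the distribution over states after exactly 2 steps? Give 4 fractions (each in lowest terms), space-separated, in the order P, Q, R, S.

Answer: 55/216 55/432 4/9 25/144

Derivation:
Propagating the distribution step by step (d_{t+1} = d_t * P):
d_0 = (P=1/3, Q=0, R=2/3, S=0)
  d_1[P] = 1/3*5/12 + 0*1/12 + 2/3*1/4 + 0*1/12 = 11/36
  d_1[Q] = 1/3*1/12 + 0*5/12 + 2/3*1/12 + 0*1/6 = 1/12
  d_1[R] = 1/3*5/12 + 0*1/6 + 2/3*5/12 + 0*2/3 = 5/12
  d_1[S] = 1/3*1/12 + 0*1/3 + 2/3*1/4 + 0*1/12 = 7/36
d_1 = (P=11/36, Q=1/12, R=5/12, S=7/36)
  d_2[P] = 11/36*5/12 + 1/12*1/12 + 5/12*1/4 + 7/36*1/12 = 55/216
  d_2[Q] = 11/36*1/12 + 1/12*5/12 + 5/12*1/12 + 7/36*1/6 = 55/432
  d_2[R] = 11/36*5/12 + 1/12*1/6 + 5/12*5/12 + 7/36*2/3 = 4/9
  d_2[S] = 11/36*1/12 + 1/12*1/3 + 5/12*1/4 + 7/36*1/12 = 25/144
d_2 = (P=55/216, Q=55/432, R=4/9, S=25/144)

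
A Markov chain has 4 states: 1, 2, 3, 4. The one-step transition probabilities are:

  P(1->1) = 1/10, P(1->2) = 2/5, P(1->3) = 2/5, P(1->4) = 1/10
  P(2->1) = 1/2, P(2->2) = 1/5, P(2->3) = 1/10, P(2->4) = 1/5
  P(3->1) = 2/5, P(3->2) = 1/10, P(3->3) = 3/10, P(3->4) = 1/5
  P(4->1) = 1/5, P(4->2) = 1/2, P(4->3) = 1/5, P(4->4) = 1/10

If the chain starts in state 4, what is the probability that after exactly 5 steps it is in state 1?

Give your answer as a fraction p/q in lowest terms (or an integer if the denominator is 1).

Answer: 1879/6250

Derivation:
Computing P^5 by repeated multiplication:
P^1 =
  1: [1/10, 2/5, 2/5, 1/10]
  2: [1/2, 1/5, 1/10, 1/5]
  3: [2/5, 1/10, 3/10, 1/5]
  4: [1/5, 1/2, 1/5, 1/10]
P^2 =
  1: [39/100, 21/100, 11/50, 9/50]
  2: [23/100, 7/20, 29/100, 13/100]
  3: [1/4, 31/100, 3/10, 7/50]
  4: [37/100, 1/4, 21/100, 17/100]
P^3 =
  1: [67/250, 31/100, 279/1000, 143/1000]
  2: [17/50, 32/125, 6/25, 41/250]
  3: [41/125, 131/500, 249/1000, 161/1000]
  4: [7/25, 38/125, 27/100, 73/500]
P^4 =
  1: [161/500, 1343/5000, 501/2000, 1589/10000]
  2: [727/2500, 733/2500, 333/1250, 187/1250]
  3: [739/2500, 289/1000, 2643/10000, 1511/10000]
  4: [793/2500, 341/1250, 1263/5000, 787/5000]
P^5 =
  1: [3731/12500, 14351/50000, 26259/100000, 15191/100000]
  2: [1951/6250, 691/2500, 6387/25000, 3899/25000]
  3: [31/100, 13901/50000, 5133/20000, 15533/100000]
  4: [1879/6250, 1427/5000, 13071/50000, 7627/50000]

(P^5)[4 -> 1] = 1879/6250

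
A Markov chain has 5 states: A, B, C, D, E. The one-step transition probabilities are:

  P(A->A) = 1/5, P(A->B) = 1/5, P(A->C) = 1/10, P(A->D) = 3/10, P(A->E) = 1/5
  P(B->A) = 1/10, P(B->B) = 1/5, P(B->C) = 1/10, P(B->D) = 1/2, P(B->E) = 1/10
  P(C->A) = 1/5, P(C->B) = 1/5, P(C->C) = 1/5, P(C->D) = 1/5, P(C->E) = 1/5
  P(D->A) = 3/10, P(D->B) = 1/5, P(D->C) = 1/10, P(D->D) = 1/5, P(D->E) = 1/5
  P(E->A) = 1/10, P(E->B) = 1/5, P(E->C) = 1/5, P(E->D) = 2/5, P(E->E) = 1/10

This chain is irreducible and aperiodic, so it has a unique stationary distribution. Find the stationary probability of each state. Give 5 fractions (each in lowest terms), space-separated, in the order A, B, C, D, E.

Answer: 1061/5445 1/5 64/495 340/1089 9/55

Derivation:
The stationary distribution satisfies pi = pi * P, i.e.:
  pi_A = 1/5*pi_A + 1/10*pi_B + 1/5*pi_C + 3/10*pi_D + 1/10*pi_E
  pi_B = 1/5*pi_A + 1/5*pi_B + 1/5*pi_C + 1/5*pi_D + 1/5*pi_E
  pi_C = 1/10*pi_A + 1/10*pi_B + 1/5*pi_C + 1/10*pi_D + 1/5*pi_E
  pi_D = 3/10*pi_A + 1/2*pi_B + 1/5*pi_C + 1/5*pi_D + 2/5*pi_E
  pi_E = 1/5*pi_A + 1/10*pi_B + 1/5*pi_C + 1/5*pi_D + 1/10*pi_E
with normalization: pi_A + pi_B + pi_C + pi_D + pi_E = 1.

Using the first 4 balance equations plus normalization, the linear system A*pi = b is:
  [-4/5, 1/10, 1/5, 3/10, 1/10] . pi = 0
  [1/5, -4/5, 1/5, 1/5, 1/5] . pi = 0
  [1/10, 1/10, -4/5, 1/10, 1/5] . pi = 0
  [3/10, 1/2, 1/5, -4/5, 2/5] . pi = 0
  [1, 1, 1, 1, 1] . pi = 1

Solving yields:
  pi_A = 1061/5445
  pi_B = 1/5
  pi_C = 64/495
  pi_D = 340/1089
  pi_E = 9/55

Verification (pi * P):
  1061/5445*1/5 + 1/5*1/10 + 64/495*1/5 + 340/1089*3/10 + 9/55*1/10 = 1061/5445 = pi_A  (ok)
  1061/5445*1/5 + 1/5*1/5 + 64/495*1/5 + 340/1089*1/5 + 9/55*1/5 = 1/5 = pi_B  (ok)
  1061/5445*1/10 + 1/5*1/10 + 64/495*1/5 + 340/1089*1/10 + 9/55*1/5 = 64/495 = pi_C  (ok)
  1061/5445*3/10 + 1/5*1/2 + 64/495*1/5 + 340/1089*1/5 + 9/55*2/5 = 340/1089 = pi_D  (ok)
  1061/5445*1/5 + 1/5*1/10 + 64/495*1/5 + 340/1089*1/5 + 9/55*1/10 = 9/55 = pi_E  (ok)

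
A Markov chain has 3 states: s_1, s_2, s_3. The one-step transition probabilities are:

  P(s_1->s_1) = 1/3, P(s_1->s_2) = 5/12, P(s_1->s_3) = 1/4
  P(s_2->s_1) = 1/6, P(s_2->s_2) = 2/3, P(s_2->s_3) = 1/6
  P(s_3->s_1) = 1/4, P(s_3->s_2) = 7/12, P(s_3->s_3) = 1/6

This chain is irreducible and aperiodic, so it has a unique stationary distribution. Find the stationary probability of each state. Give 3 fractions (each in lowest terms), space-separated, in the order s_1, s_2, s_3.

Answer: 26/119 71/119 22/119

Derivation:
The stationary distribution satisfies pi = pi * P, i.e.:
  pi_s_1 = 1/3*pi_s_1 + 1/6*pi_s_2 + 1/4*pi_s_3
  pi_s_2 = 5/12*pi_s_1 + 2/3*pi_s_2 + 7/12*pi_s_3
  pi_s_3 = 1/4*pi_s_1 + 1/6*pi_s_2 + 1/6*pi_s_3
with normalization: pi_s_1 + pi_s_2 + pi_s_3 = 1.

Using the first 2 balance equations plus normalization, the linear system A*pi = b is:
  [-2/3, 1/6, 1/4] . pi = 0
  [5/12, -1/3, 7/12] . pi = 0
  [1, 1, 1] . pi = 1

Solving yields:
  pi_s_1 = 26/119
  pi_s_2 = 71/119
  pi_s_3 = 22/119

Verification (pi * P):
  26/119*1/3 + 71/119*1/6 + 22/119*1/4 = 26/119 = pi_s_1  (ok)
  26/119*5/12 + 71/119*2/3 + 22/119*7/12 = 71/119 = pi_s_2  (ok)
  26/119*1/4 + 71/119*1/6 + 22/119*1/6 = 22/119 = pi_s_3  (ok)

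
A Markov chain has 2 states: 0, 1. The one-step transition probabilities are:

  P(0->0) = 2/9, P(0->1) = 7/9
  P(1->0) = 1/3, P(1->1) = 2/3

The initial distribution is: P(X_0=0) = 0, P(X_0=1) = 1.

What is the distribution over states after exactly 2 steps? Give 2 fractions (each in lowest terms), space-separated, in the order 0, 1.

Propagating the distribution step by step (d_{t+1} = d_t * P):
d_0 = (0=0, 1=1)
  d_1[0] = 0*2/9 + 1*1/3 = 1/3
  d_1[1] = 0*7/9 + 1*2/3 = 2/3
d_1 = (0=1/3, 1=2/3)
  d_2[0] = 1/3*2/9 + 2/3*1/3 = 8/27
  d_2[1] = 1/3*7/9 + 2/3*2/3 = 19/27
d_2 = (0=8/27, 1=19/27)

Answer: 8/27 19/27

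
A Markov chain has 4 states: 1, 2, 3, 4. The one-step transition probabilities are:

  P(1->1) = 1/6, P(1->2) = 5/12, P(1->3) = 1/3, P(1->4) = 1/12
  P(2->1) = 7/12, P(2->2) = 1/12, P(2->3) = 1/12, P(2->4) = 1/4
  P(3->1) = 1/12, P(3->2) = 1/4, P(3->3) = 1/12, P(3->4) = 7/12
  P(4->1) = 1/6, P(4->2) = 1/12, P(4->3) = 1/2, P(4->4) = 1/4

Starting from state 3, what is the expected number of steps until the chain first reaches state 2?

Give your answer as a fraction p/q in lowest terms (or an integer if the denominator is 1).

Answer: 364/75

Derivation:
Let h_i = expected steps to first reach 2 from state i.
Boundary: h_2 = 0.
First-step equations for the other states:
  h_1 = 1 + 1/6*h_1 + 5/12*h_2 + 1/3*h_3 + 1/12*h_4
  h_3 = 1 + 1/12*h_1 + 1/4*h_2 + 1/12*h_3 + 7/12*h_4
  h_4 = 1 + 1/6*h_1 + 1/12*h_2 + 1/2*h_3 + 1/4*h_4

Substituting h_2 = 0 and rearranging gives the linear system (I - Q) h = 1:
  [5/6, -1/3, -1/12] . (h_1, h_3, h_4) = 1
  [-1/12, 11/12, -7/12] . (h_1, h_3, h_4) = 1
  [-1/6, -1/2, 3/4] . (h_1, h_3, h_4) = 1

Solving yields:
  h_1 = 92/25
  h_3 = 364/75
  h_4 = 404/75

Starting state is 3, so the expected hitting time is h_3 = 364/75.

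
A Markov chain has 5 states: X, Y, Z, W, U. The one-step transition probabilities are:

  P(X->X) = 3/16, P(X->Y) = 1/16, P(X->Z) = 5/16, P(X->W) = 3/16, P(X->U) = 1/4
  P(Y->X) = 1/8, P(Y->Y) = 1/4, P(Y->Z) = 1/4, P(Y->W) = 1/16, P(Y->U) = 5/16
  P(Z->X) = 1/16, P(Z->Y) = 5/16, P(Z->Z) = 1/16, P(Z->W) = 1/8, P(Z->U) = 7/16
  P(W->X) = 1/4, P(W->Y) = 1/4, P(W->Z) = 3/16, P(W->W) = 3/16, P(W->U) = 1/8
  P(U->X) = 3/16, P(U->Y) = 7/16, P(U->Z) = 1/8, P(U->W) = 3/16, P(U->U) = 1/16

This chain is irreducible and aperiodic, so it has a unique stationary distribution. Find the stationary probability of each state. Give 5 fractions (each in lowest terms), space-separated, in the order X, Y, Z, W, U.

The stationary distribution satisfies pi = pi * P, i.e.:
  pi_X = 3/16*pi_X + 1/8*pi_Y + 1/16*pi_Z + 1/4*pi_W + 3/16*pi_U
  pi_Y = 1/16*pi_X + 1/4*pi_Y + 5/16*pi_Z + 1/4*pi_W + 7/16*pi_U
  pi_Z = 5/16*pi_X + 1/4*pi_Y + 1/16*pi_Z + 3/16*pi_W + 1/8*pi_U
  pi_W = 3/16*pi_X + 1/16*pi_Y + 1/8*pi_Z + 3/16*pi_W + 3/16*pi_U
  pi_U = 1/4*pi_X + 5/16*pi_Y + 7/16*pi_Z + 1/8*pi_W + 1/16*pi_U
with normalization: pi_X + pi_Y + pi_Z + pi_W + pi_U = 1.

Using the first 4 balance equations plus normalization, the linear system A*pi = b is:
  [-13/16, 1/8, 1/16, 1/4, 3/16] . pi = 0
  [1/16, -3/4, 5/16, 1/4, 7/16] . pi = 0
  [5/16, 1/4, -15/16, 3/16, 1/8] . pi = 0
  [3/16, 1/16, 1/8, -13/16, 3/16] . pi = 0
  [1, 1, 1, 1, 1] . pi = 1

Solving yields:
  pi_X = 1061/6813
  pi_Y = 5669/20439
  pi_Z = 3803/20439
  pi_W = 962/6813
  pi_U = 4898/20439

Verification (pi * P):
  1061/6813*3/16 + 5669/20439*1/8 + 3803/20439*1/16 + 962/6813*1/4 + 4898/20439*3/16 = 1061/6813 = pi_X  (ok)
  1061/6813*1/16 + 5669/20439*1/4 + 3803/20439*5/16 + 962/6813*1/4 + 4898/20439*7/16 = 5669/20439 = pi_Y  (ok)
  1061/6813*5/16 + 5669/20439*1/4 + 3803/20439*1/16 + 962/6813*3/16 + 4898/20439*1/8 = 3803/20439 = pi_Z  (ok)
  1061/6813*3/16 + 5669/20439*1/16 + 3803/20439*1/8 + 962/6813*3/16 + 4898/20439*3/16 = 962/6813 = pi_W  (ok)
  1061/6813*1/4 + 5669/20439*5/16 + 3803/20439*7/16 + 962/6813*1/8 + 4898/20439*1/16 = 4898/20439 = pi_U  (ok)

Answer: 1061/6813 5669/20439 3803/20439 962/6813 4898/20439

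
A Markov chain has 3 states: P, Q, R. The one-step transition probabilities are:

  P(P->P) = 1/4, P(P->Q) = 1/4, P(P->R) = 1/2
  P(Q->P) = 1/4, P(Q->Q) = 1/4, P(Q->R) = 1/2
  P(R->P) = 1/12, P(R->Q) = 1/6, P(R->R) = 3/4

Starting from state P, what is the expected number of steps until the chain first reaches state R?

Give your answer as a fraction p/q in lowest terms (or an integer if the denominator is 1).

Let h_i = expected steps to first reach R from state i.
Boundary: h_R = 0.
First-step equations for the other states:
  h_P = 1 + 1/4*h_P + 1/4*h_Q + 1/2*h_R
  h_Q = 1 + 1/4*h_P + 1/4*h_Q + 1/2*h_R

Substituting h_R = 0 and rearranging gives the linear system (I - Q) h = 1:
  [3/4, -1/4] . (h_P, h_Q) = 1
  [-1/4, 3/4] . (h_P, h_Q) = 1

Solving yields:
  h_P = 2
  h_Q = 2

Starting state is P, so the expected hitting time is h_P = 2.

Answer: 2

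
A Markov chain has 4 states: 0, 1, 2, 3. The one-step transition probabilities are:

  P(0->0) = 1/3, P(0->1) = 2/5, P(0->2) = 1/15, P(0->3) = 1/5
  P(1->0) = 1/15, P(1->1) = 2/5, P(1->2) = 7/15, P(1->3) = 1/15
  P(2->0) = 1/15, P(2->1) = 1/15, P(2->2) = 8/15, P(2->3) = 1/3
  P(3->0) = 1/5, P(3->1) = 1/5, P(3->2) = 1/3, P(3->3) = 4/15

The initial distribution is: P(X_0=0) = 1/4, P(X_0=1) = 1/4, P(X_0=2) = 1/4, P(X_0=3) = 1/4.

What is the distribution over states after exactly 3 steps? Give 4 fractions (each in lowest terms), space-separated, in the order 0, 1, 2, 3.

Answer: 181/1350 754/3375 1831/4500 3181/13500

Derivation:
Propagating the distribution step by step (d_{t+1} = d_t * P):
d_0 = (0=1/4, 1=1/4, 2=1/4, 3=1/4)
  d_1[0] = 1/4*1/3 + 1/4*1/15 + 1/4*1/15 + 1/4*1/5 = 1/6
  d_1[1] = 1/4*2/5 + 1/4*2/5 + 1/4*1/15 + 1/4*1/5 = 4/15
  d_1[2] = 1/4*1/15 + 1/4*7/15 + 1/4*8/15 + 1/4*1/3 = 7/20
  d_1[3] = 1/4*1/5 + 1/4*1/15 + 1/4*1/3 + 1/4*4/15 = 13/60
d_1 = (0=1/6, 1=4/15, 2=7/20, 3=13/60)
  d_2[0] = 1/6*1/3 + 4/15*1/15 + 7/20*1/15 + 13/60*1/5 = 7/50
  d_2[1] = 1/6*2/5 + 4/15*2/5 + 7/20*1/15 + 13/60*1/5 = 6/25
  d_2[2] = 1/6*1/15 + 4/15*7/15 + 7/20*8/15 + 13/60*1/3 = 71/180
  d_2[3] = 1/6*1/5 + 4/15*1/15 + 7/20*1/3 + 13/60*4/15 = 203/900
d_2 = (0=7/50, 1=6/25, 2=71/180, 3=203/900)
  d_3[0] = 7/50*1/3 + 6/25*1/15 + 71/180*1/15 + 203/900*1/5 = 181/1350
  d_3[1] = 7/50*2/5 + 6/25*2/5 + 71/180*1/15 + 203/900*1/5 = 754/3375
  d_3[2] = 7/50*1/15 + 6/25*7/15 + 71/180*8/15 + 203/900*1/3 = 1831/4500
  d_3[3] = 7/50*1/5 + 6/25*1/15 + 71/180*1/3 + 203/900*4/15 = 3181/13500
d_3 = (0=181/1350, 1=754/3375, 2=1831/4500, 3=3181/13500)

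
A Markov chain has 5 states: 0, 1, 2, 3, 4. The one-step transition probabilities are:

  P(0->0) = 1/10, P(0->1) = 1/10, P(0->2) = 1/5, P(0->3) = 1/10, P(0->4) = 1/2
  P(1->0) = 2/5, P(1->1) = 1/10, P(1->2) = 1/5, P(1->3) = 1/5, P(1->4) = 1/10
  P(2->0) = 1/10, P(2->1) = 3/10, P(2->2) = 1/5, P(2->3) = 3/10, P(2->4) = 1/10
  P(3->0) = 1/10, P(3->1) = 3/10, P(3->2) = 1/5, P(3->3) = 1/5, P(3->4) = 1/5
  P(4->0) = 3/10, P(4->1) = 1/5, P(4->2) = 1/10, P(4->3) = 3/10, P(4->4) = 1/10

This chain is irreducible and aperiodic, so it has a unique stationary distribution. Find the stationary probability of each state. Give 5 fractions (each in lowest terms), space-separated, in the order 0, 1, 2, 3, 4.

The stationary distribution satisfies pi = pi * P, i.e.:
  pi_0 = 1/10*pi_0 + 2/5*pi_1 + 1/10*pi_2 + 1/10*pi_3 + 3/10*pi_4
  pi_1 = 1/10*pi_0 + 1/10*pi_1 + 3/10*pi_2 + 3/10*pi_3 + 1/5*pi_4
  pi_2 = 1/5*pi_0 + 1/5*pi_1 + 1/5*pi_2 + 1/5*pi_3 + 1/10*pi_4
  pi_3 = 1/10*pi_0 + 1/5*pi_1 + 3/10*pi_2 + 1/5*pi_3 + 3/10*pi_4
  pi_4 = 1/2*pi_0 + 1/10*pi_1 + 1/10*pi_2 + 1/5*pi_3 + 1/10*pi_4
with normalization: pi_0 + pi_1 + pi_2 + pi_3 + pi_4 = 1.

Using the first 4 balance equations plus normalization, the linear system A*pi = b is:
  [-9/10, 2/5, 1/10, 1/10, 3/10] . pi = 0
  [1/10, -9/10, 3/10, 3/10, 1/5] . pi = 0
  [1/5, 1/5, -4/5, 1/5, 1/10] . pi = 0
  [1/10, 1/5, 3/10, -4/5, 3/10] . pi = 0
  [1, 1, 1, 1, 1] . pi = 1

Solving yields:
  pi_0 = 371/1852
  pi_1 = 185/926
  pi_2 = 333/1852
  pi_3 = 101/463
  pi_4 = 187/926

Verification (pi * P):
  371/1852*1/10 + 185/926*2/5 + 333/1852*1/10 + 101/463*1/10 + 187/926*3/10 = 371/1852 = pi_0  (ok)
  371/1852*1/10 + 185/926*1/10 + 333/1852*3/10 + 101/463*3/10 + 187/926*1/5 = 185/926 = pi_1  (ok)
  371/1852*1/5 + 185/926*1/5 + 333/1852*1/5 + 101/463*1/5 + 187/926*1/10 = 333/1852 = pi_2  (ok)
  371/1852*1/10 + 185/926*1/5 + 333/1852*3/10 + 101/463*1/5 + 187/926*3/10 = 101/463 = pi_3  (ok)
  371/1852*1/2 + 185/926*1/10 + 333/1852*1/10 + 101/463*1/5 + 187/926*1/10 = 187/926 = pi_4  (ok)

Answer: 371/1852 185/926 333/1852 101/463 187/926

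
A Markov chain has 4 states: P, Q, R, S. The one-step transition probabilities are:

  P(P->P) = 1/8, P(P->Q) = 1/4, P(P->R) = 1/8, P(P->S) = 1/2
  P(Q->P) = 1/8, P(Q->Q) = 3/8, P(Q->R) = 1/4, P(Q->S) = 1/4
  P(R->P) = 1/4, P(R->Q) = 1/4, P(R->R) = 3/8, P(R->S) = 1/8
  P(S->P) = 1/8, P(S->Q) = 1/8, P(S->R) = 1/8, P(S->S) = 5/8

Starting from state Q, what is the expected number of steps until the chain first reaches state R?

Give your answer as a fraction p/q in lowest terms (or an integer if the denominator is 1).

Let h_i = expected steps to first reach R from state i.
Boundary: h_R = 0.
First-step equations for the other states:
  h_P = 1 + 1/8*h_P + 1/4*h_Q + 1/8*h_R + 1/2*h_S
  h_Q = 1 + 1/8*h_P + 3/8*h_Q + 1/4*h_R + 1/4*h_S
  h_S = 1 + 1/8*h_P + 1/8*h_Q + 1/8*h_R + 5/8*h_S

Substituting h_R = 0 and rearranging gives the linear system (I - Q) h = 1:
  [7/8, -1/4, -1/2] . (h_P, h_Q, h_S) = 1
  [-1/8, 5/8, -1/4] . (h_P, h_Q, h_S) = 1
  [-1/8, -1/8, 3/8] . (h_P, h_Q, h_S) = 1

Solving yields:
  h_P = 376/57
  h_Q = 320/57
  h_S = 128/19

Starting state is Q, so the expected hitting time is h_Q = 320/57.

Answer: 320/57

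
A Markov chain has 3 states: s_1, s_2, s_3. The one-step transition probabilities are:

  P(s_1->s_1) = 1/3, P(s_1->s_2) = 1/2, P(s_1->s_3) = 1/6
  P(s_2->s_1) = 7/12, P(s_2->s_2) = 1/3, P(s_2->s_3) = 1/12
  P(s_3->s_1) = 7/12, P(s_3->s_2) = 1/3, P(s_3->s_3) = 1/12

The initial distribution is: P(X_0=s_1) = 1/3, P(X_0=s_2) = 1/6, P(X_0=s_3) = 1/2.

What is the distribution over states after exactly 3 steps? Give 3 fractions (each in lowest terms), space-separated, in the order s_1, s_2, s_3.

Propagating the distribution step by step (d_{t+1} = d_t * P):
d_0 = (s_1=1/3, s_2=1/6, s_3=1/2)
  d_1[s_1] = 1/3*1/3 + 1/6*7/12 + 1/2*7/12 = 1/2
  d_1[s_2] = 1/3*1/2 + 1/6*1/3 + 1/2*1/3 = 7/18
  d_1[s_3] = 1/3*1/6 + 1/6*1/12 + 1/2*1/12 = 1/9
d_1 = (s_1=1/2, s_2=7/18, s_3=1/9)
  d_2[s_1] = 1/2*1/3 + 7/18*7/12 + 1/9*7/12 = 11/24
  d_2[s_2] = 1/2*1/2 + 7/18*1/3 + 1/9*1/3 = 5/12
  d_2[s_3] = 1/2*1/6 + 7/18*1/12 + 1/9*1/12 = 1/8
d_2 = (s_1=11/24, s_2=5/12, s_3=1/8)
  d_3[s_1] = 11/24*1/3 + 5/12*7/12 + 1/8*7/12 = 15/32
  d_3[s_2] = 11/24*1/2 + 5/12*1/3 + 1/8*1/3 = 59/144
  d_3[s_3] = 11/24*1/6 + 5/12*1/12 + 1/8*1/12 = 35/288
d_3 = (s_1=15/32, s_2=59/144, s_3=35/288)

Answer: 15/32 59/144 35/288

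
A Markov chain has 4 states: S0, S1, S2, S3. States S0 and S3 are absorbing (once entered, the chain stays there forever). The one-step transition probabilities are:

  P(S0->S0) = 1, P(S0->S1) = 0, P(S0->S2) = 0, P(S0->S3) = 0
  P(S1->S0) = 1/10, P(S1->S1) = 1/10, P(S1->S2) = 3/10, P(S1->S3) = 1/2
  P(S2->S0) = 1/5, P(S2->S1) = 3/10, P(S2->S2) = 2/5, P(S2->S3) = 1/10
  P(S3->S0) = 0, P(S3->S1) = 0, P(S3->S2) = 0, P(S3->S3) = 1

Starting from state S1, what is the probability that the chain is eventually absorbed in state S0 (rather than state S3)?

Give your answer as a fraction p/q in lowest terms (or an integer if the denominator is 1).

Let a_i = P(absorbed in S0 | start in state i).
Boundary conditions: a_S0 = 1, a_S3 = 0.
For each transient state i, a_i = sum_j P(i->j) * a_j:
  a_S1 = 1/10*a_S0 + 1/10*a_S1 + 3/10*a_S2 + 1/2*a_S3
  a_S2 = 1/5*a_S0 + 3/10*a_S1 + 2/5*a_S2 + 1/10*a_S3

Substituting a_S0 = 1 and a_S3 = 0, rearrange to (I - Q) a = r where r[i] = P(i -> S0):
  [9/10, -3/10] . (a_S1, a_S2) = 1/10
  [-3/10, 3/5] . (a_S1, a_S2) = 1/5

Solving yields:
  a_S1 = 4/15
  a_S2 = 7/15

Starting state is S1, so the absorption probability is a_S1 = 4/15.

Answer: 4/15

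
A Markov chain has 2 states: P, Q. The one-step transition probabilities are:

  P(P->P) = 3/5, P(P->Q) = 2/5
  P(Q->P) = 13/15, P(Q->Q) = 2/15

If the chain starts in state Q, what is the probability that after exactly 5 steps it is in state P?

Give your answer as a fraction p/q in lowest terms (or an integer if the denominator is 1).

Computing P^5 by repeated multiplication:
P^1 =
  P: [3/5, 2/5]
  Q: [13/15, 2/15]
P^2 =
  P: [53/75, 22/75]
  Q: [143/225, 82/225]
P^3 =
  P: [763/1125, 362/1125]
  Q: [2353/3375, 1022/3375]
P^4 =
  P: [11573/16875, 5302/16875]
  Q: [34463/50625, 16162/50625]
P^5 =
  P: [173083/253125, 80042/253125]
  Q: [520273/759375, 239102/759375]

(P^5)[Q -> P] = 520273/759375

Answer: 520273/759375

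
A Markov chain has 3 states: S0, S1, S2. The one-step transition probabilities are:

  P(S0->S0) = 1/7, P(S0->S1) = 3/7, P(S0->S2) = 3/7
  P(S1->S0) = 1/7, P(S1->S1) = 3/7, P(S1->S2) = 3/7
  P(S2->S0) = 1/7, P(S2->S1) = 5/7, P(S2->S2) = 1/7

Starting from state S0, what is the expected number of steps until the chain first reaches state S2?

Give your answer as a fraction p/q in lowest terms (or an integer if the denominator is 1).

Answer: 7/3

Derivation:
Let h_i = expected steps to first reach S2 from state i.
Boundary: h_S2 = 0.
First-step equations for the other states:
  h_S0 = 1 + 1/7*h_S0 + 3/7*h_S1 + 3/7*h_S2
  h_S1 = 1 + 1/7*h_S0 + 3/7*h_S1 + 3/7*h_S2

Substituting h_S2 = 0 and rearranging gives the linear system (I - Q) h = 1:
  [6/7, -3/7] . (h_S0, h_S1) = 1
  [-1/7, 4/7] . (h_S0, h_S1) = 1

Solving yields:
  h_S0 = 7/3
  h_S1 = 7/3

Starting state is S0, so the expected hitting time is h_S0 = 7/3.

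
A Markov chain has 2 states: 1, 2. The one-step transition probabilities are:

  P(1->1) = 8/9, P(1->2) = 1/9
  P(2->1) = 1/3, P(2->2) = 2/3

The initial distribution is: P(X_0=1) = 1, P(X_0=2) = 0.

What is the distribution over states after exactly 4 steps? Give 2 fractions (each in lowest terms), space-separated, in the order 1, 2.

Answer: 5077/6561 1484/6561

Derivation:
Propagating the distribution step by step (d_{t+1} = d_t * P):
d_0 = (1=1, 2=0)
  d_1[1] = 1*8/9 + 0*1/3 = 8/9
  d_1[2] = 1*1/9 + 0*2/3 = 1/9
d_1 = (1=8/9, 2=1/9)
  d_2[1] = 8/9*8/9 + 1/9*1/3 = 67/81
  d_2[2] = 8/9*1/9 + 1/9*2/3 = 14/81
d_2 = (1=67/81, 2=14/81)
  d_3[1] = 67/81*8/9 + 14/81*1/3 = 578/729
  d_3[2] = 67/81*1/9 + 14/81*2/3 = 151/729
d_3 = (1=578/729, 2=151/729)
  d_4[1] = 578/729*8/9 + 151/729*1/3 = 5077/6561
  d_4[2] = 578/729*1/9 + 151/729*2/3 = 1484/6561
d_4 = (1=5077/6561, 2=1484/6561)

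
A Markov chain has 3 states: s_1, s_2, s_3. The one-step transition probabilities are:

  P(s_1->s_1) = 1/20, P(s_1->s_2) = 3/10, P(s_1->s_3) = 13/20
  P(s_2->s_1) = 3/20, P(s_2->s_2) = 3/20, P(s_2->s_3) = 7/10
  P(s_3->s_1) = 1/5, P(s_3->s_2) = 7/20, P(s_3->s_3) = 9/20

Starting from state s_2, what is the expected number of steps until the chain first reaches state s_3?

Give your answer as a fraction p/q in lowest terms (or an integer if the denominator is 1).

Let h_i = expected steps to first reach s_3 from state i.
Boundary: h_s_3 = 0.
First-step equations for the other states:
  h_s_1 = 1 + 1/20*h_s_1 + 3/10*h_s_2 + 13/20*h_s_3
  h_s_2 = 1 + 3/20*h_s_1 + 3/20*h_s_2 + 7/10*h_s_3

Substituting h_s_3 = 0 and rearranging gives the linear system (I - Q) h = 1:
  [19/20, -3/10] . (h_s_1, h_s_2) = 1
  [-3/20, 17/20] . (h_s_1, h_s_2) = 1

Solving yields:
  h_s_1 = 92/61
  h_s_2 = 88/61

Starting state is s_2, so the expected hitting time is h_s_2 = 88/61.

Answer: 88/61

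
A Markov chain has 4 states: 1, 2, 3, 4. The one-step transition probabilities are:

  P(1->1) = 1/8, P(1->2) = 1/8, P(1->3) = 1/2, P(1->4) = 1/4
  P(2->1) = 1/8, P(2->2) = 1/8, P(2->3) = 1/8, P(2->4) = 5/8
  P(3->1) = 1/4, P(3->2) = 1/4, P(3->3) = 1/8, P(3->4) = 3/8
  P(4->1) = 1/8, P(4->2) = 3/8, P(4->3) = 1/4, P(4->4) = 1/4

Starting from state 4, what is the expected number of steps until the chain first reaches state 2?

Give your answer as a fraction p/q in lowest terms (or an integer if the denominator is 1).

Let h_i = expected steps to first reach 2 from state i.
Boundary: h_2 = 0.
First-step equations for the other states:
  h_1 = 1 + 1/8*h_1 + 1/8*h_2 + 1/2*h_3 + 1/4*h_4
  h_3 = 1 + 1/4*h_1 + 1/4*h_2 + 1/8*h_3 + 3/8*h_4
  h_4 = 1 + 1/8*h_1 + 3/8*h_2 + 1/4*h_3 + 1/4*h_4

Substituting h_2 = 0 and rearranging gives the linear system (I - Q) h = 1:
  [7/8, -1/2, -1/4] . (h_1, h_3, h_4) = 1
  [-1/4, 7/8, -3/8] . (h_1, h_3, h_4) = 1
  [-1/8, -1/4, 3/4] . (h_1, h_3, h_4) = 1

Solving yields:
  h_1 = 72/17
  h_3 = 64/17
  h_4 = 56/17

Starting state is 4, so the expected hitting time is h_4 = 56/17.

Answer: 56/17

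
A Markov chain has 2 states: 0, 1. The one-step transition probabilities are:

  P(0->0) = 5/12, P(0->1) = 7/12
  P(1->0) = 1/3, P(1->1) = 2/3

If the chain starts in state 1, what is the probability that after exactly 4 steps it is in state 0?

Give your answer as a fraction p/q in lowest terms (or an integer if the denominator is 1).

Answer: 1885/5184

Derivation:
Computing P^4 by repeated multiplication:
P^1 =
  0: [5/12, 7/12]
  1: [1/3, 2/3]
P^2 =
  0: [53/144, 91/144]
  1: [13/36, 23/36]
P^3 =
  0: [629/1728, 1099/1728]
  1: [157/432, 275/432]
P^4 =
  0: [7541/20736, 13195/20736]
  1: [1885/5184, 3299/5184]

(P^4)[1 -> 0] = 1885/5184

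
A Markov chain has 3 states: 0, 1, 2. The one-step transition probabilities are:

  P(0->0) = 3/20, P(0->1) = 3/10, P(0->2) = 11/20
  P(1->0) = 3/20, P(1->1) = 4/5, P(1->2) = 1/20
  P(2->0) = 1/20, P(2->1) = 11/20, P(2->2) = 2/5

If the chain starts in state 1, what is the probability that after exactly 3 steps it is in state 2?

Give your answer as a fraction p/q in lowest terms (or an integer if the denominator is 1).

Computing P^3 by repeated multiplication:
P^1 =
  0: [3/20, 3/10, 11/20]
  1: [3/20, 4/5, 1/20]
  2: [1/20, 11/20, 2/5]
P^2 =
  0: [19/200, 47/80, 127/400]
  1: [29/200, 57/80, 57/400]
  2: [11/100, 27/40, 43/200]
P^3 =
  0: [473/4000, 1077/1600, 1669/8000]
  1: [543/4000, 1107/1600, 1379/8000]
  2: [257/2000, 553/800, 721/4000]

(P^3)[1 -> 2] = 1379/8000

Answer: 1379/8000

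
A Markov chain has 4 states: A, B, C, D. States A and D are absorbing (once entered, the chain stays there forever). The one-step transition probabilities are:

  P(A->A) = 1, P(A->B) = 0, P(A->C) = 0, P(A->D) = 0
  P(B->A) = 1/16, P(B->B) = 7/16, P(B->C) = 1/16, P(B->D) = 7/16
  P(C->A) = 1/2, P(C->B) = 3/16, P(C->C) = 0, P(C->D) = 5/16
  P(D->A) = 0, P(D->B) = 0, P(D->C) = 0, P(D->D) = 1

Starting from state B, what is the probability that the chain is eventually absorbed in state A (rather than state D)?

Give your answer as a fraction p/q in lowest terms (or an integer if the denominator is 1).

Answer: 8/47

Derivation:
Let a_i = P(absorbed in A | start in state i).
Boundary conditions: a_A = 1, a_D = 0.
For each transient state i, a_i = sum_j P(i->j) * a_j:
  a_B = 1/16*a_A + 7/16*a_B + 1/16*a_C + 7/16*a_D
  a_C = 1/2*a_A + 3/16*a_B + 0*a_C + 5/16*a_D

Substituting a_A = 1 and a_D = 0, rearrange to (I - Q) a = r where r[i] = P(i -> A):
  [9/16, -1/16] . (a_B, a_C) = 1/16
  [-3/16, 1] . (a_B, a_C) = 1/2

Solving yields:
  a_B = 8/47
  a_C = 25/47

Starting state is B, so the absorption probability is a_B = 8/47.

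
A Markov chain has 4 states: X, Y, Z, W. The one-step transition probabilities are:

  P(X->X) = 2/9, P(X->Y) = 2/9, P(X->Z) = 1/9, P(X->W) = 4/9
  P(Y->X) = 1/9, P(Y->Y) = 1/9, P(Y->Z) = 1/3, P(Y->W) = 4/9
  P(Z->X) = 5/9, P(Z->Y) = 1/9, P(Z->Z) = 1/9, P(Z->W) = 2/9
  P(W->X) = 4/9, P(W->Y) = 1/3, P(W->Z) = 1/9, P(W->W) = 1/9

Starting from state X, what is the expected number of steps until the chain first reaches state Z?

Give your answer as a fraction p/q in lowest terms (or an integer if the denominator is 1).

Let h_i = expected steps to first reach Z from state i.
Boundary: h_Z = 0.
First-step equations for the other states:
  h_X = 1 + 2/9*h_X + 2/9*h_Y + 1/9*h_Z + 4/9*h_W
  h_Y = 1 + 1/9*h_X + 1/9*h_Y + 1/3*h_Z + 4/9*h_W
  h_W = 1 + 4/9*h_X + 1/3*h_Y + 1/9*h_Z + 1/9*h_W

Substituting h_Z = 0 and rearranging gives the linear system (I - Q) h = 1:
  [7/9, -2/9, -4/9] . (h_X, h_Y, h_W) = 1
  [-1/9, 8/9, -4/9] . (h_X, h_Y, h_W) = 1
  [-4/9, -1/3, 8/9] . (h_X, h_Y, h_W) = 1

Solving yields:
  h_X = 135/22
  h_Y = 54/11
  h_W = 531/88

Starting state is X, so the expected hitting time is h_X = 135/22.

Answer: 135/22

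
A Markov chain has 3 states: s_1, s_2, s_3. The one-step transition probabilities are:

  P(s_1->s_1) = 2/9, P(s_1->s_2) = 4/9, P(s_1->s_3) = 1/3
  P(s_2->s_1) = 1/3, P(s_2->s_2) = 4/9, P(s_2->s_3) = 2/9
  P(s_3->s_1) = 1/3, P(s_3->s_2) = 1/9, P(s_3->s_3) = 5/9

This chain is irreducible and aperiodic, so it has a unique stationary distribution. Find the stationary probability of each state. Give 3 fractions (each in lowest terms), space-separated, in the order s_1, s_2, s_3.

The stationary distribution satisfies pi = pi * P, i.e.:
  pi_s_1 = 2/9*pi_s_1 + 1/3*pi_s_2 + 1/3*pi_s_3
  pi_s_2 = 4/9*pi_s_1 + 4/9*pi_s_2 + 1/9*pi_s_3
  pi_s_3 = 1/3*pi_s_1 + 2/9*pi_s_2 + 5/9*pi_s_3
with normalization: pi_s_1 + pi_s_2 + pi_s_3 = 1.

Using the first 2 balance equations plus normalization, the linear system A*pi = b is:
  [-7/9, 1/3, 1/3] . pi = 0
  [4/9, -5/9, 1/9] . pi = 0
  [1, 1, 1] . pi = 1

Solving yields:
  pi_s_1 = 3/10
  pi_s_2 = 19/60
  pi_s_3 = 23/60

Verification (pi * P):
  3/10*2/9 + 19/60*1/3 + 23/60*1/3 = 3/10 = pi_s_1  (ok)
  3/10*4/9 + 19/60*4/9 + 23/60*1/9 = 19/60 = pi_s_2  (ok)
  3/10*1/3 + 19/60*2/9 + 23/60*5/9 = 23/60 = pi_s_3  (ok)

Answer: 3/10 19/60 23/60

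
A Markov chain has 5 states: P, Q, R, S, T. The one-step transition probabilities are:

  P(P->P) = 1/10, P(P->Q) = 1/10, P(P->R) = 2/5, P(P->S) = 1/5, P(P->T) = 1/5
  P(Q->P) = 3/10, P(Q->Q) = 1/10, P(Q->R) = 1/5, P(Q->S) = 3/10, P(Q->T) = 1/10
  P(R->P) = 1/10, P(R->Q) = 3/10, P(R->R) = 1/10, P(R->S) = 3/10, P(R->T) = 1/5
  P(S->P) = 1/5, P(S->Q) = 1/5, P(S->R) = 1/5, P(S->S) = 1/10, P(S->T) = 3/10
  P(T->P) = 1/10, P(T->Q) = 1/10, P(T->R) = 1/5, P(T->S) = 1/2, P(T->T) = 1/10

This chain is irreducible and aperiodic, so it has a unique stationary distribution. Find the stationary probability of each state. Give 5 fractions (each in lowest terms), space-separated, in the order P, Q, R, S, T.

Answer: 641/3990 71/420 421/1995 51/190 1523/7980

Derivation:
The stationary distribution satisfies pi = pi * P, i.e.:
  pi_P = 1/10*pi_P + 3/10*pi_Q + 1/10*pi_R + 1/5*pi_S + 1/10*pi_T
  pi_Q = 1/10*pi_P + 1/10*pi_Q + 3/10*pi_R + 1/5*pi_S + 1/10*pi_T
  pi_R = 2/5*pi_P + 1/5*pi_Q + 1/10*pi_R + 1/5*pi_S + 1/5*pi_T
  pi_S = 1/5*pi_P + 3/10*pi_Q + 3/10*pi_R + 1/10*pi_S + 1/2*pi_T
  pi_T = 1/5*pi_P + 1/10*pi_Q + 1/5*pi_R + 3/10*pi_S + 1/10*pi_T
with normalization: pi_P + pi_Q + pi_R + pi_S + pi_T = 1.

Using the first 4 balance equations plus normalization, the linear system A*pi = b is:
  [-9/10, 3/10, 1/10, 1/5, 1/10] . pi = 0
  [1/10, -9/10, 3/10, 1/5, 1/10] . pi = 0
  [2/5, 1/5, -9/10, 1/5, 1/5] . pi = 0
  [1/5, 3/10, 3/10, -9/10, 1/2] . pi = 0
  [1, 1, 1, 1, 1] . pi = 1

Solving yields:
  pi_P = 641/3990
  pi_Q = 71/420
  pi_R = 421/1995
  pi_S = 51/190
  pi_T = 1523/7980

Verification (pi * P):
  641/3990*1/10 + 71/420*3/10 + 421/1995*1/10 + 51/190*1/5 + 1523/7980*1/10 = 641/3990 = pi_P  (ok)
  641/3990*1/10 + 71/420*1/10 + 421/1995*3/10 + 51/190*1/5 + 1523/7980*1/10 = 71/420 = pi_Q  (ok)
  641/3990*2/5 + 71/420*1/5 + 421/1995*1/10 + 51/190*1/5 + 1523/7980*1/5 = 421/1995 = pi_R  (ok)
  641/3990*1/5 + 71/420*3/10 + 421/1995*3/10 + 51/190*1/10 + 1523/7980*1/2 = 51/190 = pi_S  (ok)
  641/3990*1/5 + 71/420*1/10 + 421/1995*1/5 + 51/190*3/10 + 1523/7980*1/10 = 1523/7980 = pi_T  (ok)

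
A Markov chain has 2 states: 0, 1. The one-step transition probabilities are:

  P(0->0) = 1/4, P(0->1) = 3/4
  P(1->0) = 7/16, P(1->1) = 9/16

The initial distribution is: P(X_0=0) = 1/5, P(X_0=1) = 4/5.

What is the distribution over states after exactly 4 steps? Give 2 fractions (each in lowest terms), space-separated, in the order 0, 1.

Answer: 7541/20480 12939/20480

Derivation:
Propagating the distribution step by step (d_{t+1} = d_t * P):
d_0 = (0=1/5, 1=4/5)
  d_1[0] = 1/5*1/4 + 4/5*7/16 = 2/5
  d_1[1] = 1/5*3/4 + 4/5*9/16 = 3/5
d_1 = (0=2/5, 1=3/5)
  d_2[0] = 2/5*1/4 + 3/5*7/16 = 29/80
  d_2[1] = 2/5*3/4 + 3/5*9/16 = 51/80
d_2 = (0=29/80, 1=51/80)
  d_3[0] = 29/80*1/4 + 51/80*7/16 = 473/1280
  d_3[1] = 29/80*3/4 + 51/80*9/16 = 807/1280
d_3 = (0=473/1280, 1=807/1280)
  d_4[0] = 473/1280*1/4 + 807/1280*7/16 = 7541/20480
  d_4[1] = 473/1280*3/4 + 807/1280*9/16 = 12939/20480
d_4 = (0=7541/20480, 1=12939/20480)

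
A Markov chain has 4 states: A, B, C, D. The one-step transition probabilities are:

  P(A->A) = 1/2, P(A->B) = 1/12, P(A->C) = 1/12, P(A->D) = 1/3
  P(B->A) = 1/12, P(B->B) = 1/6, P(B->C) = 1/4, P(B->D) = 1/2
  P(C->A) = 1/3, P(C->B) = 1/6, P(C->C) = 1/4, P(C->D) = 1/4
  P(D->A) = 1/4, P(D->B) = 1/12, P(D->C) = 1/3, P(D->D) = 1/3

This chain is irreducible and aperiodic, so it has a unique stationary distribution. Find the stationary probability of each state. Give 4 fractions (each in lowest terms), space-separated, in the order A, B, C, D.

Answer: 1/3 1/9 2/9 1/3

Derivation:
The stationary distribution satisfies pi = pi * P, i.e.:
  pi_A = 1/2*pi_A + 1/12*pi_B + 1/3*pi_C + 1/4*pi_D
  pi_B = 1/12*pi_A + 1/6*pi_B + 1/6*pi_C + 1/12*pi_D
  pi_C = 1/12*pi_A + 1/4*pi_B + 1/4*pi_C + 1/3*pi_D
  pi_D = 1/3*pi_A + 1/2*pi_B + 1/4*pi_C + 1/3*pi_D
with normalization: pi_A + pi_B + pi_C + pi_D = 1.

Using the first 3 balance equations plus normalization, the linear system A*pi = b is:
  [-1/2, 1/12, 1/3, 1/4] . pi = 0
  [1/12, -5/6, 1/6, 1/12] . pi = 0
  [1/12, 1/4, -3/4, 1/3] . pi = 0
  [1, 1, 1, 1] . pi = 1

Solving yields:
  pi_A = 1/3
  pi_B = 1/9
  pi_C = 2/9
  pi_D = 1/3

Verification (pi * P):
  1/3*1/2 + 1/9*1/12 + 2/9*1/3 + 1/3*1/4 = 1/3 = pi_A  (ok)
  1/3*1/12 + 1/9*1/6 + 2/9*1/6 + 1/3*1/12 = 1/9 = pi_B  (ok)
  1/3*1/12 + 1/9*1/4 + 2/9*1/4 + 1/3*1/3 = 2/9 = pi_C  (ok)
  1/3*1/3 + 1/9*1/2 + 2/9*1/4 + 1/3*1/3 = 1/3 = pi_D  (ok)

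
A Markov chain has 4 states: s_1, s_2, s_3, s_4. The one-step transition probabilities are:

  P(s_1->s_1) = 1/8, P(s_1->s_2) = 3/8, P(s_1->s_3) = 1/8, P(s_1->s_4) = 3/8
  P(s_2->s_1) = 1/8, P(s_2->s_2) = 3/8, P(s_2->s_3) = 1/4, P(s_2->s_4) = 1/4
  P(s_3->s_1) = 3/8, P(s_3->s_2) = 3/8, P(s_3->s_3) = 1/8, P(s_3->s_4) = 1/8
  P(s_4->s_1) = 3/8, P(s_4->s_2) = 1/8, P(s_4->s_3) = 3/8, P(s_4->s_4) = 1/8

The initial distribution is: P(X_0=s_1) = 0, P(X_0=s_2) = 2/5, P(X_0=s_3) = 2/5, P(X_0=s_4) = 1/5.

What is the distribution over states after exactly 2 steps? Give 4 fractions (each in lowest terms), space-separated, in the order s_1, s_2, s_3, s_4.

Propagating the distribution step by step (d_{t+1} = d_t * P):
d_0 = (s_1=0, s_2=2/5, s_3=2/5, s_4=1/5)
  d_1[s_1] = 0*1/8 + 2/5*1/8 + 2/5*3/8 + 1/5*3/8 = 11/40
  d_1[s_2] = 0*3/8 + 2/5*3/8 + 2/5*3/8 + 1/5*1/8 = 13/40
  d_1[s_3] = 0*1/8 + 2/5*1/4 + 2/5*1/8 + 1/5*3/8 = 9/40
  d_1[s_4] = 0*3/8 + 2/5*1/4 + 2/5*1/8 + 1/5*1/8 = 7/40
d_1 = (s_1=11/40, s_2=13/40, s_3=9/40, s_4=7/40)
  d_2[s_1] = 11/40*1/8 + 13/40*1/8 + 9/40*3/8 + 7/40*3/8 = 9/40
  d_2[s_2] = 11/40*3/8 + 13/40*3/8 + 9/40*3/8 + 7/40*1/8 = 53/160
  d_2[s_3] = 11/40*1/8 + 13/40*1/4 + 9/40*1/8 + 7/40*3/8 = 67/320
  d_2[s_4] = 11/40*3/8 + 13/40*1/4 + 9/40*1/8 + 7/40*1/8 = 15/64
d_2 = (s_1=9/40, s_2=53/160, s_3=67/320, s_4=15/64)

Answer: 9/40 53/160 67/320 15/64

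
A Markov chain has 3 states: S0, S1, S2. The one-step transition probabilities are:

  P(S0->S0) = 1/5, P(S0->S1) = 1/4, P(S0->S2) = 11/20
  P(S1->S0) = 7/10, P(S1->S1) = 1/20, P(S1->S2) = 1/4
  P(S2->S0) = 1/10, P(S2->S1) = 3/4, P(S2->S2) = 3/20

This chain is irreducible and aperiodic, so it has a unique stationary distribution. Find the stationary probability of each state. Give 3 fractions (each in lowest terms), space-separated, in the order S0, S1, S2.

The stationary distribution satisfies pi = pi * P, i.e.:
  pi_S0 = 1/5*pi_S0 + 7/10*pi_S1 + 1/10*pi_S2
  pi_S1 = 1/4*pi_S0 + 1/20*pi_S1 + 3/4*pi_S2
  pi_S2 = 11/20*pi_S0 + 1/4*pi_S1 + 3/20*pi_S2
with normalization: pi_S0 + pi_S1 + pi_S2 = 1.

Using the first 2 balance equations plus normalization, the linear system A*pi = b is:
  [-4/5, 7/10, 1/10] . pi = 0
  [1/4, -19/20, 3/4] . pi = 0
  [1, 1, 1] . pi = 1

Solving yields:
  pi_S0 = 62/183
  pi_S1 = 125/366
  pi_S2 = 39/122

Verification (pi * P):
  62/183*1/5 + 125/366*7/10 + 39/122*1/10 = 62/183 = pi_S0  (ok)
  62/183*1/4 + 125/366*1/20 + 39/122*3/4 = 125/366 = pi_S1  (ok)
  62/183*11/20 + 125/366*1/4 + 39/122*3/20 = 39/122 = pi_S2  (ok)

Answer: 62/183 125/366 39/122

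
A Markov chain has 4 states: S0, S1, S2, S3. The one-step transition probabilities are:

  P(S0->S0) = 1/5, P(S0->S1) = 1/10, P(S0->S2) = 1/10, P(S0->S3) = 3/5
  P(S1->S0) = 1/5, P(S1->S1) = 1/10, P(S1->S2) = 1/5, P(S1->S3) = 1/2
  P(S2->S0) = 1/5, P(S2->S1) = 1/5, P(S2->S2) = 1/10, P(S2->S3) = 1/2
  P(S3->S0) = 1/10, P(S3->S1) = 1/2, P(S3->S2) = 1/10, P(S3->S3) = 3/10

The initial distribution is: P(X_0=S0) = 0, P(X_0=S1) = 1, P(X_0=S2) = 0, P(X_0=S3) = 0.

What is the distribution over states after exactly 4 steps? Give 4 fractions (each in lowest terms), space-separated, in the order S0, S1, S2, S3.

Answer: 1569/10000 357/1250 1279/10000 537/1250

Derivation:
Propagating the distribution step by step (d_{t+1} = d_t * P):
d_0 = (S0=0, S1=1, S2=0, S3=0)
  d_1[S0] = 0*1/5 + 1*1/5 + 0*1/5 + 0*1/10 = 1/5
  d_1[S1] = 0*1/10 + 1*1/10 + 0*1/5 + 0*1/2 = 1/10
  d_1[S2] = 0*1/10 + 1*1/5 + 0*1/10 + 0*1/10 = 1/5
  d_1[S3] = 0*3/5 + 1*1/2 + 0*1/2 + 0*3/10 = 1/2
d_1 = (S0=1/5, S1=1/10, S2=1/5, S3=1/2)
  d_2[S0] = 1/5*1/5 + 1/10*1/5 + 1/5*1/5 + 1/2*1/10 = 3/20
  d_2[S1] = 1/5*1/10 + 1/10*1/10 + 1/5*1/5 + 1/2*1/2 = 8/25
  d_2[S2] = 1/5*1/10 + 1/10*1/5 + 1/5*1/10 + 1/2*1/10 = 11/100
  d_2[S3] = 1/5*3/5 + 1/10*1/2 + 1/5*1/2 + 1/2*3/10 = 21/50
d_2 = (S0=3/20, S1=8/25, S2=11/100, S3=21/50)
  d_3[S0] = 3/20*1/5 + 8/25*1/5 + 11/100*1/5 + 21/50*1/10 = 79/500
  d_3[S1] = 3/20*1/10 + 8/25*1/10 + 11/100*1/5 + 21/50*1/2 = 279/1000
  d_3[S2] = 3/20*1/10 + 8/25*1/5 + 11/100*1/10 + 21/50*1/10 = 33/250
  d_3[S3] = 3/20*3/5 + 8/25*1/2 + 11/100*1/2 + 21/50*3/10 = 431/1000
d_3 = (S0=79/500, S1=279/1000, S2=33/250, S3=431/1000)
  d_4[S0] = 79/500*1/5 + 279/1000*1/5 + 33/250*1/5 + 431/1000*1/10 = 1569/10000
  d_4[S1] = 79/500*1/10 + 279/1000*1/10 + 33/250*1/5 + 431/1000*1/2 = 357/1250
  d_4[S2] = 79/500*1/10 + 279/1000*1/5 + 33/250*1/10 + 431/1000*1/10 = 1279/10000
  d_4[S3] = 79/500*3/5 + 279/1000*1/2 + 33/250*1/2 + 431/1000*3/10 = 537/1250
d_4 = (S0=1569/10000, S1=357/1250, S2=1279/10000, S3=537/1250)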